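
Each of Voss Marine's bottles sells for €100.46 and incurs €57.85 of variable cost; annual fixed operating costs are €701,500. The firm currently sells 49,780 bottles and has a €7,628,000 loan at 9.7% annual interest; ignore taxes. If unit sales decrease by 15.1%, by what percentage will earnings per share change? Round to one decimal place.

Contribution at this volume is 49,780 × €42.61 = €2,121,125.80.
EBIT = €2,121,125.80 − €701,500 = €1,419,625.80.
Interest = €739,916.00, so EBIT − I = €679,709.80.
Degree of combined leverage = contribution ÷ (EBIT − I) = €2,121,125.80 ÷ €679,709.80 = 3.1206.
EPS therefore changes by 3.1206 × (-15.1%) = -47.1%.

-47.1%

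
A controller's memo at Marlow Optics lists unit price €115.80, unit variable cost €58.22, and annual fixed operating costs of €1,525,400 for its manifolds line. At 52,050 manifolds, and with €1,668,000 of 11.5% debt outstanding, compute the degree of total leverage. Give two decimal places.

Contribution at this volume is 52,050 × €57.58 = €2,997,039.00.
Operating income = contribution − fixed costs = €2,997,039.00 − €1,525,400 = €1,471,639.00. Interest = €191,820.00.
DOL = €2,997,039.00 ÷ €1,471,639.00 = 2.0365; DFL = €1,471,639.00 ÷ €1,279,819.00 = 1.1499.
Combined leverage = 2.0365 × 1.1499 = 2.3418.

2.34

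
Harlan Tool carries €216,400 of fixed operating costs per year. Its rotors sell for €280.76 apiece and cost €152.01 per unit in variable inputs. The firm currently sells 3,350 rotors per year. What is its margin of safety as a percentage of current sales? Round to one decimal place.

Contribution margin per unit = €280.76 − €152.01 = €128.75. Break-even units = €216,400 ÷ €128.75 = 1,680.78; break-even revenue = 1,680.78 × €280.76 = €471,894.87.
Current sales = 3,350 × €280.76 = €940,546.00.
Margin of safety = (€940,546.00 − €471,894.87) ÷ €940,546.00 = 49.8%.

49.8%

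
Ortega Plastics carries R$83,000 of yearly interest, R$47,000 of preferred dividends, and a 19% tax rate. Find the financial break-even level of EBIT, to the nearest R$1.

Preferred dividends are paid after tax, so their pre-tax equivalent is R$47,000 ÷ (1 − 0.19) = R$58,024.69.
Financial break-even EBIT = interest + D_p ÷ (1 − t) = R$83,000 + R$58,024.69 = R$141,024.69.

R$141,025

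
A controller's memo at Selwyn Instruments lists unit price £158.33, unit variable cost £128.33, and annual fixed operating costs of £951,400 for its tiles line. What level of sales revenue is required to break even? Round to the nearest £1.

Contribution margin per unit = £158.33 − £128.33 = £30.00, a CM ratio of £30.00 ÷ £158.33 = 0.1895.
Break-even revenue = fixed costs × price ÷ CM = £951,400 × £158.33 ÷ £30.00 = £5,021,172.

£5,021,172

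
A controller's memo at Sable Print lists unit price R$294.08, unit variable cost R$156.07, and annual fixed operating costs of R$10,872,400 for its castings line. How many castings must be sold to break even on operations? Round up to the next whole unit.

78,780 castings

Contribution margin per unit = R$294.08 − R$156.07 = R$138.01.
Break-even volume = fixed costs ÷ CM per unit = R$10,872,400 ÷ R$138.01 = 78,779.80, so 78,780 castings.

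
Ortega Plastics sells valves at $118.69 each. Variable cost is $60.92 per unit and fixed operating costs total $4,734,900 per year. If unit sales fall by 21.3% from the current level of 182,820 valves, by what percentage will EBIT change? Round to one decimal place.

At 182,820 units, contribution = 182,820 × $57.77 = $10,561,511.40.
EBIT = $10,561,511.40 − $4,734,900 = $5,826,611.40.
Degree of operating leverage = $10,561,511.40 / $5,826,611.40 = 1.8126.
So EBIT moves 1.8126 × (-21.3%) = -38.6%.

-38.6%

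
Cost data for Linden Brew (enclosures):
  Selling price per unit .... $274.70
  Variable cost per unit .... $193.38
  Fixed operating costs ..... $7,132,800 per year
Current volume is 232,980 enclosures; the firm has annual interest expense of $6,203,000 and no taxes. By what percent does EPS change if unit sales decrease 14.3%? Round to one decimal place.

Contribution at this volume is 232,980 × $81.32 = $18,945,933.60.
Operating income = contribution − fixed costs = $18,945,933.60 − $7,132,800 = $11,813,133.60.
After interest of $6,203,000.00, pre-tax earnings = $5,610,133.60.
DCL = total CM / (EBIT − I) = $18,945,933.60 / $5,610,133.60 = 3.3771.
EPS therefore changes by 3.3771 × (-14.3%) = -48.3%.

-48.3%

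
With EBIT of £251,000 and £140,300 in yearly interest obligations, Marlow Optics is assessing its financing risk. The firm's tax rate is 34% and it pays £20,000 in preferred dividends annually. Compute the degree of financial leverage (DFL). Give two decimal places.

3.12

Interest = £140,300.00.
Pre-tax preferred-dividend burden = £20,000 ÷ (1 − 0.34) = £30,303.03.
DFL = EBIT ÷ [EBIT − I − D_p/(1−t)] = £251,000 ÷ [£251,000 − £140,300.00 − £30,303.03] = £251,000 ÷ £80,396.97 = 3.1220.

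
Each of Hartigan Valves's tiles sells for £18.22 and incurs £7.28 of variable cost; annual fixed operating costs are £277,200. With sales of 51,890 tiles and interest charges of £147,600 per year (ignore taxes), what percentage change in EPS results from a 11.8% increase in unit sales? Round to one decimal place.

+46.9%

At 51,890 units, contribution = 51,890 × £10.94 = £567,676.60.
Operating income = contribution − fixed costs = £567,676.60 − £277,200 = £290,476.60.
Interest = £147,600.00, so EBIT − I = £142,876.60.
DCL = total CM / (EBIT − I) = £567,676.60 / £142,876.60 = 3.9732.
%ΔEPS = DCL × %ΔSales = 3.9732 × +11.8% = +46.9%.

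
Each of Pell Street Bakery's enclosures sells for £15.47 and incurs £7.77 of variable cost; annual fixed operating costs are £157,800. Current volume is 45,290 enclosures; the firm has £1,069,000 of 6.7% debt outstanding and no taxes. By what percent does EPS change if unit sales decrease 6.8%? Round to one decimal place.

-19.9%

Total contribution margin = 45,290 × £7.70 = £348,733.00.
Subtracting fixed costs: EBIT = £348,733.00 − £157,800 = £190,933.00.
Interest = £71,623.00, so EBIT − I = £119,310.00.
Degree of combined leverage = contribution ÷ (EBIT − I) = £348,733.00 ÷ £119,310.00 = 2.9229.
%ΔEPS = DCL × %ΔSales = 2.9229 × -6.8% = -19.9%.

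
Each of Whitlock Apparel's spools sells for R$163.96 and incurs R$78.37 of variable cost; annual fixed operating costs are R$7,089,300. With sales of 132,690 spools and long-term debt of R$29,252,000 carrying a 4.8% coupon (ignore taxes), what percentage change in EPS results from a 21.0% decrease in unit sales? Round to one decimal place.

At 132,690 units, contribution = 132,690 × R$85.59 = R$11,356,937.10.
Operating income = contribution − fixed costs = R$11,356,937.10 − R$7,089,300 = R$4,267,637.10.
After interest of R$1,404,096.00, pre-tax earnings = R$2,863,541.10.
Degree of combined leverage = contribution ÷ (EBIT − I) = R$11,356,937.10 ÷ R$2,863,541.10 = 3.9660.
EPS therefore changes by 3.9660 × (-21.0%) = -83.3%.

-83.3%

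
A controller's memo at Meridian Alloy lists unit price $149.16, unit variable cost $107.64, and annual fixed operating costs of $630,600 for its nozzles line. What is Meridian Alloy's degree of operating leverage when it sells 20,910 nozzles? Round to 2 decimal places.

3.65

Contribution at this volume is 20,910 × $41.52 = $868,183.20.
Subtracting fixed costs: EBIT = $868,183.20 − $630,600 = $237,583.20.
DOL = contribution ÷ EBIT = $868,183.20 ÷ $237,583.20 = 3.6542.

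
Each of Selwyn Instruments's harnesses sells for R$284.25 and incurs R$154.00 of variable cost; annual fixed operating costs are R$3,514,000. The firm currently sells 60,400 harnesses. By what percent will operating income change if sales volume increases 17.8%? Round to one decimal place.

+32.2%

At 60,400 units, contribution = 60,400 × R$130.25 = R$7,867,100.00.
Subtracting fixed costs: EBIT = R$7,867,100.00 − R$3,514,000 = R$4,353,100.00.
Degree of operating leverage = R$7,867,100.00 / R$4,353,100.00 = 1.8072.
So EBIT moves 1.8072 × (+17.8%) = +32.2%.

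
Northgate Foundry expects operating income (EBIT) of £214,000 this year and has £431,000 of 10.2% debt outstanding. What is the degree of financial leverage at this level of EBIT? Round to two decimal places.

Annual interest charges come to £43,962.00.
Degree of financial leverage = EBIT / (EBIT − interest) = £214,000 / £170,038.00 = 1.2585.

1.26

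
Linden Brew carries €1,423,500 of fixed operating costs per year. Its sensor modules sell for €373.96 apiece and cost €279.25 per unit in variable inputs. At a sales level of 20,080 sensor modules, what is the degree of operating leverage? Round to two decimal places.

3.98

Contribution at this volume is 20,080 × €94.71 = €1,901,776.80.
EBIT = €1,901,776.80 − €1,423,500 = €478,276.80.
Degree of operating leverage = €1,901,776.80 / €478,276.80 = 3.9763.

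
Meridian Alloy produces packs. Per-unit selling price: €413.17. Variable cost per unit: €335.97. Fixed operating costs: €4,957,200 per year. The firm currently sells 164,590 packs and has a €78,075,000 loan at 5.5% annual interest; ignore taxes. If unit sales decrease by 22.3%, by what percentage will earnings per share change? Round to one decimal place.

-82.0%

Contribution at this volume is 164,590 × €77.20 = €12,706,348.00.
Subtracting fixed costs: EBIT = €12,706,348.00 − €4,957,200 = €7,749,148.00.
Interest = €4,294,125.00, so EBIT − I = €3,455,023.00.
Degree of combined leverage = contribution ÷ (EBIT − I) = €12,706,348.00 ÷ €3,455,023.00 = 3.6776.
%ΔEPS = DCL × %ΔSales = 3.6776 × -22.3% = -82.0%.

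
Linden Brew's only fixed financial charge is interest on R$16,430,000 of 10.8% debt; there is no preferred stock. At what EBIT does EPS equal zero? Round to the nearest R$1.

Annual interest = 10.8% × R$16,430,000 = R$1,774,440.00.
With no preferred dividends, EPS = 0 when EBIT exactly covers interest, so the financial break-even EBIT is R$1,774,440.00.

R$1,774,440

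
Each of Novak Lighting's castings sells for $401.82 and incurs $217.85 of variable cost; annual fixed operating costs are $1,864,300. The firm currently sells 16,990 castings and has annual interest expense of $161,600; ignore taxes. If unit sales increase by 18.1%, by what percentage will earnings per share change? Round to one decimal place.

+51.4%

Contribution at this volume is 16,990 × $183.97 = $3,125,650.30.
Operating income = contribution − fixed costs = $3,125,650.30 − $1,864,300 = $1,261,350.30.
After interest of $161,600.00, pre-tax earnings = $1,099,750.30.
DCL = total CM / (EBIT − I) = $3,125,650.30 / $1,099,750.30 = 2.8421.
%ΔEPS = DCL × %ΔSales = 2.8421 × +18.1% = +51.4%.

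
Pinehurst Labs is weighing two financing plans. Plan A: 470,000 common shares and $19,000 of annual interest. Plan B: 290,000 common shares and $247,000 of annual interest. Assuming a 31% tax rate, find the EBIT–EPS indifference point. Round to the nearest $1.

$614,333

Set EPS_A = EPS_B: (EBIT − $19,000)(1 − 0.31) ÷ 470,000 = (EBIT − $247,000)(1 − 0.31) ÷ 290,000.
Cancelling (1 − t) and cross-multiplying: 290,000·(EBIT − 19,000) = 470,000·(EBIT − 247,000).
Solving, EBIT = (247,000·470,000 − 19,000·290,000) / (470,000 − 290,000) = 110,580,000,000 / 180,000 = 614,333.33.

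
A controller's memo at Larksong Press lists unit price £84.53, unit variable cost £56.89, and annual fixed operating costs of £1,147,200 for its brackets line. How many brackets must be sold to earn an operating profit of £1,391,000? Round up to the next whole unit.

Unit CM = price − variable cost = £84.53 − £56.89 = £27.64.
Need Q such that Q × £27.64 − £1,147,200 = £1,391,000, i.e. Q = £2,538,200 / £27.64 = 91,830.68 → 91,831.

91,831 brackets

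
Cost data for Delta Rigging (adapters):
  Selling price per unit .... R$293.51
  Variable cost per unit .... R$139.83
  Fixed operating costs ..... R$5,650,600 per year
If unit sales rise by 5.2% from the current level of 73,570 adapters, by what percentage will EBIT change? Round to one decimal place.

At 73,570 units, contribution = 73,570 × R$153.68 = R$11,306,237.60.
Subtracting fixed costs: EBIT = R$11,306,237.60 − R$5,650,600 = R$5,655,637.60.
Degree of operating leverage = R$11,306,237.60 / R$5,655,637.60 = 1.9991.
%ΔEBIT = DOL × %ΔSales = 1.9991 × +5.2% = +10.4%.

+10.4%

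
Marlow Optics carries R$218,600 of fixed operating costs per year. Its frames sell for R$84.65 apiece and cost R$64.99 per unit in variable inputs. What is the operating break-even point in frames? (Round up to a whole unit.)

Contribution margin per unit = R$84.65 − R$64.99 = R$19.66.
Break-even Q = R$218,600 / R$19.66 = 11,119.02 → 11,120 frames.

11,120 frames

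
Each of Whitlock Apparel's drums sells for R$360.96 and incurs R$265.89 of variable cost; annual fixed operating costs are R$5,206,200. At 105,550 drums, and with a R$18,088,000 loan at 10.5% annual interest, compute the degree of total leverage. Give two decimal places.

3.43

Total contribution margin = 105,550 × R$95.07 = R$10,034,638.50.
EBIT = R$10,034,638.50 − R$5,206,200 = R$4,828,438.50. Interest = R$1,899,240.00.
DOL = R$10,034,638.50 ÷ R$4,828,438.50 = 2.0782; DFL = R$4,828,438.50 ÷ R$2,929,198.50 = 1.6484.
DCL = DOL × DFL = 2.0782 × 1.6484 = 3.4257.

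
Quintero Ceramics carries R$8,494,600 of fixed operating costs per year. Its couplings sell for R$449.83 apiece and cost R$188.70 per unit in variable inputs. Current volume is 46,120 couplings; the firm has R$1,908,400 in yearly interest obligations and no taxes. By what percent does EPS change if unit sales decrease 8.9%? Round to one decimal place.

At 46,120 units, contribution = 46,120 × R$261.13 = R$12,043,315.60.
Subtracting fixed costs: EBIT = R$12,043,315.60 − R$8,494,600 = R$3,548,715.60.
Interest = R$1,908,400.00, so EBIT − I = R$1,640,315.60.
DCL = total CM / (EBIT − I) = R$12,043,315.60 / R$1,640,315.60 = 7.3421.
%ΔEPS = DCL × %ΔSales = 7.3421 × -8.9% = -65.3%.

-65.3%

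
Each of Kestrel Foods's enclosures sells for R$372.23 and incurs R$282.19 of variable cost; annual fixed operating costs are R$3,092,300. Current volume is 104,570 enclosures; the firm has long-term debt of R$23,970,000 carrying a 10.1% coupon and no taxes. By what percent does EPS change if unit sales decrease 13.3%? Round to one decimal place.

-32.1%

At 104,570 units, contribution = 104,570 × R$90.04 = R$9,415,482.80.
Subtracting fixed costs: EBIT = R$9,415,482.80 − R$3,092,300 = R$6,323,182.80.
Interest = R$2,420,970.00, so EBIT − I = R$3,902,212.80.
DCL = total CM / (EBIT − I) = R$9,415,482.80 / R$3,902,212.80 = 2.4129.
EPS therefore changes by 2.4129 × (-13.3%) = -32.1%.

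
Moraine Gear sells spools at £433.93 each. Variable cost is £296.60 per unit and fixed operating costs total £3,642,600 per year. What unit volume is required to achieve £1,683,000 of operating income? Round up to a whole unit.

Unit CM = price − variable cost = £433.93 − £296.60 = £137.33.
Units = (FC + target) / CM = (£3,642,600 + £1,683,000) / £137.33 = 38,779.58, so 38,780 spools.

38,780 spools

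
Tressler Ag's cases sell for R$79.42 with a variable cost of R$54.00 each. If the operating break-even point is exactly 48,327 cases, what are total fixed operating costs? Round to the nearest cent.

Each unit contributes R$79.42 − R$54.00 = R$25.42.
Fixed costs = break-even units × CM = 48,327 × R$25.42 = R$1,228,472.34.

R$1,228,472.34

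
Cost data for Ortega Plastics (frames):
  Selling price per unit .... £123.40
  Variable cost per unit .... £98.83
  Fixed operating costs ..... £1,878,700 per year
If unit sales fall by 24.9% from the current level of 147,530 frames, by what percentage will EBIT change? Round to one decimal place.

-51.7%

Total contribution margin = 147,530 × £24.57 = £3,624,812.10.
Operating income = contribution − fixed costs = £3,624,812.10 − £1,878,700 = £1,746,112.10.
Degree of operating leverage = £3,624,812.10 / £1,746,112.10 = 2.0759.
%ΔEBIT = DOL × %ΔSales = 2.0759 × -24.9% = -51.7%.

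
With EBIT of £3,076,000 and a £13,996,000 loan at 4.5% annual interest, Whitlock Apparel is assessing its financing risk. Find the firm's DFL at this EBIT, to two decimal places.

Interest = £629,820.00.
DFL = EBIT ÷ (EBIT − I) = £3,076,000 ÷ (£3,076,000 − £629,820.00) = £3,076,000 ÷ £2,446,180.00 = 1.2575.

1.26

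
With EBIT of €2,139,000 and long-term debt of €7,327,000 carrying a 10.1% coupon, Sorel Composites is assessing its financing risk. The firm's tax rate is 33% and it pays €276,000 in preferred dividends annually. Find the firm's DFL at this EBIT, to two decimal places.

2.17

Annual interest charges come to €740,027.00.
Pre-tax preferred-dividend burden = €276,000 ÷ (1 − 0.33) = €411,940.30.
DFL = EBIT ÷ [EBIT − I − D_p/(1−t)] = €2,139,000 ÷ [€2,139,000 − €740,027.00 − €411,940.30] = €2,139,000 ÷ €987,032.70 = 2.1671.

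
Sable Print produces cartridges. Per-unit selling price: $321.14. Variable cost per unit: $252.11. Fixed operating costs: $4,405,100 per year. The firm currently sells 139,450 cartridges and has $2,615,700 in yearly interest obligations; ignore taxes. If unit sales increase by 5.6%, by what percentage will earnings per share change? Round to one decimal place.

+20.7%

At 139,450 units, contribution = 139,450 × $69.03 = $9,626,233.50.
Operating income = contribution − fixed costs = $9,626,233.50 − $4,405,100 = $5,221,133.50.
After interest of $2,615,700.00, pre-tax earnings = $2,605,433.50.
DCL = total CM / (EBIT − I) = $9,626,233.50 / $2,605,433.50 = 3.6947.
EPS therefore changes by 3.6947 × (+5.6%) = +20.7%.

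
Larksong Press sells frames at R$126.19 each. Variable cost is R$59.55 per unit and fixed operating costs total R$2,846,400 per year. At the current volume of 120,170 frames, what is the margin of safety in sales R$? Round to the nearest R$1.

Unit CM = price − variable cost = R$126.19 − R$59.55 = R$66.64. Break-even units = R$2,846,400 ÷ R$66.64 = 42,713.09; break-even revenue = 42,713.09 × R$126.19 = R$5,389,964.23.
Actual sales revenue = 120,170 × R$126.19 = R$15,164,252.30.
Margin of safety = R$15,164,252.30 − R$5,389,964.23 = R$9,774,288.

R$9,774,288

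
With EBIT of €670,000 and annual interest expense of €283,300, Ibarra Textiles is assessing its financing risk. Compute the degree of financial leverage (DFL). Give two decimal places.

Interest = €283,300.00.
Degree of financial leverage = EBIT / (EBIT − interest) = €670,000 / €386,700.00 = 1.7326.

1.73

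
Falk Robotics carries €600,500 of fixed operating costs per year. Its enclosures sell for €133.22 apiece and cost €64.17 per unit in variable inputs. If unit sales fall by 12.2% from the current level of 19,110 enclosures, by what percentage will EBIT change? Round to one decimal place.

-22.4%

Contribution at this volume is 19,110 × €69.05 = €1,319,545.50.
Subtracting fixed costs: EBIT = €1,319,545.50 − €600,500 = €719,045.50.
DOL = contribution ÷ EBIT = €1,319,545.50 ÷ €719,045.50 = 1.8351.
Operating income changes by 1.8351 × -12.2% = -22.4%.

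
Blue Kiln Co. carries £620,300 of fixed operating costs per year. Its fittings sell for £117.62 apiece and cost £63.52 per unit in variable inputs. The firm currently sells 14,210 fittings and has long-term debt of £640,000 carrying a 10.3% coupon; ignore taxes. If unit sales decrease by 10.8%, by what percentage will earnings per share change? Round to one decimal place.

-100.6%

Contribution at this volume is 14,210 × £54.10 = £768,761.00.
EBIT = £768,761.00 − £620,300 = £148,461.00.
After interest of £65,920.00, pre-tax earnings = £82,541.00.
DCL = total CM / (EBIT − I) = £768,761.00 / £82,541.00 = 9.3137.
%ΔEPS = DCL × %ΔSales = 9.3137 × -10.8% = -100.6%.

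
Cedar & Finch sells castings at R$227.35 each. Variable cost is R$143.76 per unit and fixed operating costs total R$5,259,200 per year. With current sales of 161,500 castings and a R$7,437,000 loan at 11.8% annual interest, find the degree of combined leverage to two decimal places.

Contribution at this volume is 161,500 × R$83.59 = R$13,499,785.00.
EBIT = R$13,499,785.00 − R$5,259,200 = R$8,240,585.00. Interest = R$877,566.00.
DOL = R$13,499,785.00 ÷ R$8,240,585.00 = 1.6382; DFL = R$8,240,585.00 ÷ R$7,363,019.00 = 1.1192.
DCL = DOL × DFL = 1.6382 × 1.1192 = 1.8335.

1.83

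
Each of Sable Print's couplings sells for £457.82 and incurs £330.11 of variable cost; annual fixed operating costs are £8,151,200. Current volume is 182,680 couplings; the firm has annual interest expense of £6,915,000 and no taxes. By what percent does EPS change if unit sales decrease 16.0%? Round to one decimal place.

Contribution at this volume is 182,680 × £127.71 = £23,330,062.80.
EBIT = £23,330,062.80 − £8,151,200 = £15,178,862.80.
After interest of £6,915,000.00, pre-tax earnings = £8,263,862.80.
DCL = total CM / (EBIT − I) = £23,330,062.80 / £8,263,862.80 = 2.8231.
EPS therefore changes by 2.8231 × (-16.0%) = -45.2%.

-45.2%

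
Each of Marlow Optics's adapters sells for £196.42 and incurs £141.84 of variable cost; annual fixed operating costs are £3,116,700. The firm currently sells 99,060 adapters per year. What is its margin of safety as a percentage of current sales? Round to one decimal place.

42.4%

Contribution margin per unit = £196.42 − £141.84 = £54.58. Break-even units = £3,116,700 ÷ £54.58 = 57,103.33; break-even revenue = 57,103.33 × £196.42 = £11,216,236.97.
Actual sales revenue = 99,060 × £196.42 = £19,457,365.20.
Margin of safety = (£19,457,365.20 − £11,216,236.97) ÷ £19,457,365.20 = 42.4%.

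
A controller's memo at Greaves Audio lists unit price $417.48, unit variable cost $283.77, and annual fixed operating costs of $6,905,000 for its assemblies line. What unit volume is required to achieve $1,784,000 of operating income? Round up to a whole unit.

Contribution margin per unit = $417.48 − $283.77 = $133.71.
Required volume = (fixed costs + target profit) ÷ CM = ($6,905,000 + $1,784,000) ÷ $133.71 = 64,983.92, so 64,984 assemblies.

64,984 assemblies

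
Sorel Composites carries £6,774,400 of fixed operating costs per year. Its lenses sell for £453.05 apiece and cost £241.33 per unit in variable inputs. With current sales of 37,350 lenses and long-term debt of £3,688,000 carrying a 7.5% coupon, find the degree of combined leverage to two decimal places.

9.23

Total contribution margin = 37,350 × £211.72 = £7,907,742.00.
Subtracting fixed costs: EBIT = £7,907,742.00 − £6,774,400 = £1,133,342.00. Interest = £276,600.00.
DOL = £7,907,742.00 ÷ £1,133,342.00 = 6.9774; DFL = £1,133,342.00 ÷ £856,742.00 = 1.3229.
DCL = DOL × DFL = 6.9774 × 1.3229 = 9.2304.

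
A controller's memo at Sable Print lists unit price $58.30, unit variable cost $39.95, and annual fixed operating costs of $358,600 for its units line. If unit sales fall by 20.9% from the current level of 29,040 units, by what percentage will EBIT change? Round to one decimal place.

-63.9%

At 29,040 units, contribution = 29,040 × $18.35 = $532,884.00.
Operating income = contribution − fixed costs = $532,884.00 − $358,600 = $174,284.00.
So DOL = total CM / EBIT = $532,884.00 / $174,284.00 = 3.0576.
%ΔEBIT = DOL × %ΔSales = 3.0576 × -20.9% = -63.9%.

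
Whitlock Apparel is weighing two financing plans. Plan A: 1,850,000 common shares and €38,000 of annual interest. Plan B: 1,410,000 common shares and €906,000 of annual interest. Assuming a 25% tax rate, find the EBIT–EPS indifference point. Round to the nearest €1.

€3,687,545

Set EPS_A = EPS_B: (EBIT − €38,000)(1 − 0.25) ÷ 1,850,000 = (EBIT − €906,000)(1 − 0.25) ÷ 1,410,000.
The (1 − t) factor cancels: (EBIT − 38,000) × 1,410,000 = (EBIT − 906,000) × 1,850,000.
EBIT × (1,850,000 − 1,410,000) = 906,000 × 1,850,000 − 38,000 × 1,410,000 = 1,622,520,000,000, so EBIT = 1,622,520,000,000 ÷ 440,000 = 3,687,545.45.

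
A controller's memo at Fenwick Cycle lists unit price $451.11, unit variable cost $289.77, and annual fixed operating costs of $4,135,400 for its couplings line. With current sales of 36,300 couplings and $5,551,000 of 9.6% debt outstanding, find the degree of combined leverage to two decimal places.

At 36,300 units, contribution = 36,300 × $161.34 = $5,856,642.00.
EBIT = $5,856,642.00 − $4,135,400 = $1,721,242.00. Interest = $532,896.00.
DOL = $5,856,642.00 ÷ $1,721,242.00 = 3.4026; DFL = $1,721,242.00 ÷ $1,188,346.00 = 1.4484.
Combined leverage = 3.4026 × 1.4484 = 4.9283.

4.93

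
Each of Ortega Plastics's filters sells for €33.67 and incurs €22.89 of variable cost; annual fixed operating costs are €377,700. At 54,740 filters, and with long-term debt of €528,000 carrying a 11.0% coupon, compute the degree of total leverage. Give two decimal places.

3.82

Total contribution margin = 54,740 × €10.78 = €590,097.20.
Operating income = contribution − fixed costs = €590,097.20 − €377,700 = €212,397.20. Interest = €58,080.00.
DOL = €590,097.20 ÷ €212,397.20 = 2.7783; DFL = €212,397.20 ÷ €154,317.20 = 1.3764.
DCL = DOL × DFL = 2.7783 × 1.3764 = 3.8241.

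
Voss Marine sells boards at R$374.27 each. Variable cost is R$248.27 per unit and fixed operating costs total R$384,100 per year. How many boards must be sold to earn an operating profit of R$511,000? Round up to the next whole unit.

7,104 boards

Unit CM = price − variable cost = R$374.27 − R$248.27 = R$126.00.
Need Q such that Q × R$126.00 − R$384,100 = R$511,000, i.e. Q = R$895,100 / R$126.00 = 7,103.97 → 7,104.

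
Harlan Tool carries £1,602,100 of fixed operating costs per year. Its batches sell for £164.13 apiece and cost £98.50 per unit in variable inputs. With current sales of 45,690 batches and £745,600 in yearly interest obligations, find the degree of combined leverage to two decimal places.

Total contribution margin = 45,690 × £65.63 = £2,998,634.70.
Subtracting fixed costs: EBIT = £2,998,634.70 − £1,602,100 = £1,396,534.70. Interest = £745,600.00.
DOL = £2,998,634.70 ÷ £1,396,534.70 = 2.1472; DFL = £1,396,534.70 ÷ £650,934.70 = 2.1454.
DCL = DOL × DFL = 2.1472 × 2.1454 = 4.6066.

4.61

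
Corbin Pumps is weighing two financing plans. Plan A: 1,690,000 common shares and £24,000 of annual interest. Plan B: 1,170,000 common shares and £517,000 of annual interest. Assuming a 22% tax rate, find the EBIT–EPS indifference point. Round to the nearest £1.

Set EPS_A = EPS_B: (EBIT − £24,000)(1 − 0.22) ÷ 1,690,000 = (EBIT − £517,000)(1 − 0.22) ÷ 1,170,000.
The (1 − t) factor cancels: (EBIT − 24,000) × 1,170,000 = (EBIT − 517,000) × 1,690,000.
Solving, EBIT = (517,000·1,690,000 − 24,000·1,170,000) / (1,690,000 − 1,170,000) = 845,650,000,000 / 520,000 = 1,626,250.00.

£1,626,250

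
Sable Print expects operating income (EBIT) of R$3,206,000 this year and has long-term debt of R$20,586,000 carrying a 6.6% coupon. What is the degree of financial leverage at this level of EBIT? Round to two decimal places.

1.74

Annual interest charges come to R$1,358,676.00.
Degree of financial leverage = EBIT / (EBIT − interest) = R$3,206,000 / R$1,847,324.00 = 1.7355.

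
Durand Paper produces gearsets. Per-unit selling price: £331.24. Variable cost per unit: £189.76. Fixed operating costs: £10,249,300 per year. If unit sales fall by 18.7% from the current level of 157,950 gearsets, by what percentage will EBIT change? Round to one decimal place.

-34.5%

At 157,950 units, contribution = 157,950 × £141.48 = £22,346,766.00.
EBIT = £22,346,766.00 − £10,249,300 = £12,097,466.00.
So DOL = total CM / EBIT = £22,346,766.00 / £12,097,466.00 = 1.8472.
Operating income changes by 1.8472 × -18.7% = -34.5%.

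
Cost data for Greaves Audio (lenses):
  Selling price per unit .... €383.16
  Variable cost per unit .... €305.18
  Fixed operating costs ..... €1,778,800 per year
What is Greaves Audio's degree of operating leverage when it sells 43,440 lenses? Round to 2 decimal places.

Total contribution margin = 43,440 × €77.98 = €3,387,451.20.
Subtracting fixed costs: EBIT = €3,387,451.20 − €1,778,800 = €1,608,651.20.
So DOL = total CM / EBIT = €3,387,451.20 / €1,608,651.20 = 2.1058.

2.11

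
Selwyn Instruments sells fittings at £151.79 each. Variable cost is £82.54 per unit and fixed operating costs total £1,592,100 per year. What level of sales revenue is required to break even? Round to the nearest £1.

£3,489,745

Contribution margin per unit = £151.79 − £82.54 = £69.25, a CM ratio of £69.25 ÷ £151.79 = 0.4562.
Break-even sales = FC ÷ CM ratio = £1,592,100 × £151.79 / £69.25 = £3,489,745.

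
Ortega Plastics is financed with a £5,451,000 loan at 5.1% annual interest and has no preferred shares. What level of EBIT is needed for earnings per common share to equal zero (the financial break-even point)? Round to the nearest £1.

£278,001

Annual interest = 5.1% × £5,451,000 = £278,001.00.
With no preferred dividends, EPS = 0 when EBIT exactly covers interest, so the financial break-even EBIT is £278,001.00.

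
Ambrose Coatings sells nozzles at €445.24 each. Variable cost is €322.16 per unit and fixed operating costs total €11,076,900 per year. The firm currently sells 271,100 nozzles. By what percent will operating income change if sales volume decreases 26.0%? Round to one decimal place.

At 271,100 units, contribution = 271,100 × €123.08 = €33,366,988.00.
EBIT = €33,366,988.00 − €11,076,900 = €22,290,088.00.
Degree of operating leverage = €33,366,988.00 / €22,290,088.00 = 1.4969.
Operating income changes by 1.4969 × -26.0% = -38.9%.

-38.9%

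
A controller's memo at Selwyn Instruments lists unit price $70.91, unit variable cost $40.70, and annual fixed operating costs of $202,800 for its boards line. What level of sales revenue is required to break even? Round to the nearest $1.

CM per unit = $70.91 − $40.70 = $30.21; CM ratio = $30.21 / $70.91 = 0.4260.
Break-even revenue = fixed costs × price ÷ CM = $202,800 × $70.91 ÷ $30.21 = $476,019.

$476,019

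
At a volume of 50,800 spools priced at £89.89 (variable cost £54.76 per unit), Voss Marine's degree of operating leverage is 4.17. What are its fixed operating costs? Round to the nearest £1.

At 50,800 units, contribution = 50,800 × £35.13 = £1,784,604.00.
Since DOL = CM ÷ EBIT, EBIT = £1,784,604.00 ÷ 4.17 = £427,962.59.
And FC = contribution − EBIT = £1,784,604.00 − £427,962.59 = £1,356,641.

£1,356,641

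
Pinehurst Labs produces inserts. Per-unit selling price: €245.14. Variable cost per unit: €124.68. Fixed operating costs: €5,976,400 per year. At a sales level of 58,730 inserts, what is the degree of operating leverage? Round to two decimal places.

6.44

At 58,730 units, contribution = 58,730 × €120.46 = €7,074,615.80.
Subtracting fixed costs: EBIT = €7,074,615.80 − €5,976,400 = €1,098,215.80.
Degree of operating leverage = €7,074,615.80 / €1,098,215.80 = 6.4419.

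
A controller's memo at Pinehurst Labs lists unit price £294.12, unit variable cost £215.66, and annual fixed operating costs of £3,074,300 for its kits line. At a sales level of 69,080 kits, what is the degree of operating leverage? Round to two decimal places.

Total contribution margin = 69,080 × £78.46 = £5,420,016.80.
Subtracting fixed costs: EBIT = £5,420,016.80 − £3,074,300 = £2,345,716.80.
So DOL = total CM / EBIT = £5,420,016.80 / £2,345,716.80 = 2.3106.

2.31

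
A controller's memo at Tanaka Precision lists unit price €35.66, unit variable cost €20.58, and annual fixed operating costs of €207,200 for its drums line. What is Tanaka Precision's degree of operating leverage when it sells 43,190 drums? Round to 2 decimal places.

At 43,190 units, contribution = 43,190 × €15.08 = €651,305.20.
EBIT = €651,305.20 − €207,200 = €444,105.20.
So DOL = total CM / EBIT = €651,305.20 / €444,105.20 = 1.4666.

1.47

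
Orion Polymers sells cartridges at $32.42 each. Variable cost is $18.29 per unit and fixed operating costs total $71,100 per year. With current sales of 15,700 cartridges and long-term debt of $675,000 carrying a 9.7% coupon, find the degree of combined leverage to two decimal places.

Total contribution margin = 15,700 × $14.13 = $221,841.00.
Operating income = contribution − fixed costs = $221,841.00 − $71,100 = $150,741.00. Interest = $65,475.00, so EBIT − I = $85,266.00.
Degree of total leverage = total CM / (EBIT − interest) = $221,841.00 / $85,266.00 = 2.6018.

2.60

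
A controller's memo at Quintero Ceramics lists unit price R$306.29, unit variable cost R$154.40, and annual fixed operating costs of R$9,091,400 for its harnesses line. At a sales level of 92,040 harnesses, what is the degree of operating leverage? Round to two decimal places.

At 92,040 units, contribution = 92,040 × R$151.89 = R$13,979,955.60.
EBIT = R$13,979,955.60 − R$9,091,400 = R$4,888,555.60.
So DOL = total CM / EBIT = R$13,979,955.60 / R$4,888,555.60 = 2.8597.

2.86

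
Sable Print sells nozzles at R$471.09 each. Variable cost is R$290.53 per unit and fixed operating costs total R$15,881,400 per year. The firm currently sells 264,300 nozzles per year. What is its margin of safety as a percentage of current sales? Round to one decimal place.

Each unit contributes R$471.09 − R$290.53 = R$180.56. Break-even units = R$15,881,400 ÷ R$180.56 = 87,956.36; break-even revenue = 87,956.36 × R$471.09 = R$41,435,360.69.
Actual sales revenue = 264,300 × R$471.09 = R$124,509,087.00.
Margin of safety = (R$124,509,087.00 − R$41,435,360.69) ÷ R$124,509,087.00 = 66.7%.

66.7%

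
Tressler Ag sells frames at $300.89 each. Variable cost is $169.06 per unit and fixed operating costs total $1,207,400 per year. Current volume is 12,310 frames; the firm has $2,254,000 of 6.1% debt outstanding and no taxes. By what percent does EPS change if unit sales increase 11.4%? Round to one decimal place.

+66.6%

Total contribution margin = 12,310 × $131.83 = $1,622,827.30.
EBIT = $1,622,827.30 − $1,207,400 = $415,427.30.
Interest = $137,494.00, so EBIT − I = $277,933.30.
Degree of combined leverage = contribution ÷ (EBIT − I) = $1,622,827.30 ÷ $277,933.30 = 5.8389.
%ΔEPS = DCL × %ΔSales = 5.8389 × +11.4% = +66.6%.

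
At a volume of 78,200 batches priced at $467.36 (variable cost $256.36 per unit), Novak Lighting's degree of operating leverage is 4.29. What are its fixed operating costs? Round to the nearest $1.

At 78,200 units, contribution = 78,200 × $211.00 = $16,500,200.00.
DOL = contribution / EBIT, so EBIT = $16,500,200.00 / 4.29 = $3,846,200.47.
And FC = contribution − EBIT = $16,500,200.00 − $3,846,200.47 = $12,654,000.

$12,654,000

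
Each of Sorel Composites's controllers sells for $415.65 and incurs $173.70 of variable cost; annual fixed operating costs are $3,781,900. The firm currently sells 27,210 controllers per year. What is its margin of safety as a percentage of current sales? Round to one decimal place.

42.6%

Each unit contributes $415.65 − $173.70 = $241.95. Break-even units = $3,781,900 ÷ $241.95 = 15,630.92; break-even revenue = 15,630.92 × $415.65 = $6,496,990.02.
Current sales = 27,210 × $415.65 = $11,309,836.50.
Margin of safety = ($11,309,836.50 − $6,496,990.02) ÷ $11,309,836.50 = 42.6%.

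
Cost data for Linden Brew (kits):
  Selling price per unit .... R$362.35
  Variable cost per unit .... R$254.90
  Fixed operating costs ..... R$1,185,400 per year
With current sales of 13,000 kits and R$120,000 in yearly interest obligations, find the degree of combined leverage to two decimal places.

Total contribution margin = 13,000 × R$107.45 = R$1,396,850.00.
Operating income = contribution − fixed costs = R$1,396,850.00 − R$1,185,400 = R$211,450.00. Interest = R$120,000.00.
DOL = R$1,396,850.00 ÷ R$211,450.00 = 6.6061; DFL = R$211,450.00 ÷ R$91,450.00 = 2.3122.
DCL = DOL × DFL = 6.6061 × 2.3122 = 15.2746.

15.27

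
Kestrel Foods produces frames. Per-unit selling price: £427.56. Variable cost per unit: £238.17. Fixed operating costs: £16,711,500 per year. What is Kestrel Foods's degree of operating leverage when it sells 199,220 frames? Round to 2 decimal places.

At 199,220 units, contribution = 199,220 × £189.39 = £37,730,275.80.
EBIT = £37,730,275.80 − £16,711,500 = £21,018,775.80.
So DOL = total CM / EBIT = £37,730,275.80 / £21,018,775.80 = 1.7951.

1.80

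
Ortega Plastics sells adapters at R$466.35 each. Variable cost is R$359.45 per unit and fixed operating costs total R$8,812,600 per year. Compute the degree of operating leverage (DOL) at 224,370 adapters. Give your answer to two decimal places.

1.58

At 224,370 units, contribution = 224,370 × R$106.90 = R$23,985,153.00.
EBIT = R$23,985,153.00 − R$8,812,600 = R$15,172,553.00.
DOL = contribution ÷ EBIT = R$23,985,153.00 ÷ R$15,172,553.00 = 1.5808.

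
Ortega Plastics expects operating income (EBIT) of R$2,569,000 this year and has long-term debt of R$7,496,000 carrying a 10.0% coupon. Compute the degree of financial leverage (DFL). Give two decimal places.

Interest = R$749,600.00.
DFL = EBIT ÷ (EBIT − I) = R$2,569,000 ÷ (R$2,569,000 − R$749,600.00) = R$2,569,000 ÷ R$1,819,400.00 = 1.4120.

1.41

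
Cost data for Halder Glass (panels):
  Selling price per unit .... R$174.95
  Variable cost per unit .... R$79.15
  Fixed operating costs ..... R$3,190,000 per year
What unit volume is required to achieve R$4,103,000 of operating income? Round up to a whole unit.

Contribution margin per unit = R$174.95 − R$79.15 = R$95.80.
Required volume = (fixed costs + target profit) ÷ CM = (R$3,190,000 + R$4,103,000) ÷ R$95.80 = 76,127.35, so 76,128 panels.

76,128 panels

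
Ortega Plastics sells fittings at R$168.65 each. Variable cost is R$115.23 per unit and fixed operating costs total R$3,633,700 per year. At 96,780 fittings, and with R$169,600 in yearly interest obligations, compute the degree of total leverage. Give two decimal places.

3.78

Total contribution margin = 96,780 × R$53.42 = R$5,169,987.60.
Operating income = contribution − fixed costs = R$5,169,987.60 − R$3,633,700 = R$1,536,287.60. Interest = R$169,600.00, so EBIT − I = R$1,366,687.60.
Degree of total leverage = total CM / (EBIT − interest) = R$5,169,987.60 / R$1,366,687.60 = 3.7829.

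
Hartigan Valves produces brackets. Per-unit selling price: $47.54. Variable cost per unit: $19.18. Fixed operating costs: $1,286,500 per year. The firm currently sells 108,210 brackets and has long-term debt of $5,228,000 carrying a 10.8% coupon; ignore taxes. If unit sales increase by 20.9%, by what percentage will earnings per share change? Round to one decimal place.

Contribution at this volume is 108,210 × $28.36 = $3,068,835.60.
Subtracting fixed costs: EBIT = $3,068,835.60 − $1,286,500 = $1,782,335.60.
Interest = $564,624.00, so EBIT − I = $1,217,711.60.
DCL = total CM / (EBIT − I) = $3,068,835.60 / $1,217,711.60 = 2.5202.
%ΔEPS = DCL × %ΔSales = 2.5202 × +20.9% = +52.7%.

+52.7%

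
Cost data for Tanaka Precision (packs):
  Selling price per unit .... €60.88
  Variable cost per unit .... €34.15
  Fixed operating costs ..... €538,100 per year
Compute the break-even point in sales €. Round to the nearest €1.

€1,225,572

Contribution margin per unit = €60.88 − €34.15 = €26.73, a CM ratio of €26.73 ÷ €60.88 = 0.4391.
Break-even revenue = fixed costs × price ÷ CM = €538,100 × €60.88 ÷ €26.73 = €1,225,572.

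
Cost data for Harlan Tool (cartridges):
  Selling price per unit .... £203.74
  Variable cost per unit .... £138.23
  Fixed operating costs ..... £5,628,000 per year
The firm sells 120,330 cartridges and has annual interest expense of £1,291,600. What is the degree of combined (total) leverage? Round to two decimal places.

Total contribution margin = 120,330 × £65.51 = £7,882,818.30.
Operating income = contribution − fixed costs = £7,882,818.30 − £5,628,000 = £2,254,818.30. Interest = £1,291,600.00.
DOL = £7,882,818.30 ÷ £2,254,818.30 = 3.4960; DFL = £2,254,818.30 ÷ £963,218.30 = 2.3409.
Combined leverage = 3.4960 × 2.3409 = 8.1838.

8.18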